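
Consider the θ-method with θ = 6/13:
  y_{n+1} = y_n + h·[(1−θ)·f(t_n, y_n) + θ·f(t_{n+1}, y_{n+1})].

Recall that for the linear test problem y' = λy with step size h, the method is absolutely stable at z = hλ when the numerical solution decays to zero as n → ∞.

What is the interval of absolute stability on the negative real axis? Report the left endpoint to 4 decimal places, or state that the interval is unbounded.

z∈(-26.0000,0).

On y'=λy, z=hλ:
  y_{n+1} = y_n + z·[7/13·y_n + 6/13·y_{n+1}] ⇒ (1 − 6/13z)y_{n+1} = (1 + 7/13z)y_n
  so R(z) = (1 + 7/13z)/(1 − 6/13z).

Find x<0 with |R(x)|<1.
x=-1.79: |R|=0.0198
R=−1: 1+7/13x = −1+6/13x ⇒ -1/13x=2 ⇒ x=2/(-1/13)=-26.0000
Confirm numerically:
  x=-22.097: |R|=0.97319 <1
  x=-18.151: |R|=0.93561 <1
  x=-17.256: |R|=0.92497 <1
  x=-14.554: |R|=0.88591 <1
  x=-26.266: |R|=1.00156 >1
  x=-26.082: |R|=1.00048 >1
Interval (-26.0000, 0).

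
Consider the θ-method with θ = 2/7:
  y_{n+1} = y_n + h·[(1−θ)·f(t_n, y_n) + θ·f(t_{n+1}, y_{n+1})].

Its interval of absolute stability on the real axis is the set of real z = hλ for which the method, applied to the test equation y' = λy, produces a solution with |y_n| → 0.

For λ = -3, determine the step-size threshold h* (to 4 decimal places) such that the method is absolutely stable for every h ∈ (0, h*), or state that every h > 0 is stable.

(-4.6667,0); λ=-3 ⇒ h* = (14/3)/3 = 1.5556.

With y'=λy (z=hλ):
  y_{n+1} = y_n + z·[5/7·y_n + 2/7·y_{n+1}] ⇒ (1 − 2/7z)y_{n+1} = (1 + 5/7z)y_n
  ⇒ R(z) = (1 + 5/7z)/(1 − 2/7z).

Need |R(x)|<1, x<0.
x=-0.89: |R|=0.2904
R=−1: 1+5/7x = −1+2/7x ⇒ -3/7x=2 ⇒ x=2/(-3/7)=-4.6667
Confirm numerically:
  x=-4.146: |R|=0.89786 <1
  x=-2.341: |R|=0.40276 <1
  x=-2.262: |R|=0.37400 <1
  x=-5.031: |R|=1.06406 >1
  x=-4.980: |R|=1.05542 >1
  x=-4.912: |R|=1.04375 >1
Interval (-4.6667, 0).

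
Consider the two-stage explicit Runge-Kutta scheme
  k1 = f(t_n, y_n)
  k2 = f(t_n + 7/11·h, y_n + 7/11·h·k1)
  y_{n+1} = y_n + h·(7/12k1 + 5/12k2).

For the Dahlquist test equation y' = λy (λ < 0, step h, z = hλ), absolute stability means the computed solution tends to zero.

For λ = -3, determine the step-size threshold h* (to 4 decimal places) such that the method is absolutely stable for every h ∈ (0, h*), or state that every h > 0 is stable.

(-3.7714,0); λ=-3 ⇒ h* = (132/35)/3 = 1.2571.

Set f=λy, z=hλ:
  k1=λy_n ⇒ h·k1=z·y_n;  k2=λ(1+7/11z)y_n ⇒ h·k2=z(1+7/11z)y_n
  y_{n+1}/y_n = 1 + 7/12z + 5/12z(1+7/11z) = 1 + z + 35/132z²
  Hence R(z) = 1 + z + 35/132z².

Find x<0 with |R(x)|<1.
x=-0.75: |R|=0.3991
R=1: x+35/132x²=0 ⇒ x=−132/35=-3.7714; min R=1−1/(4·35/132)=0.0571>−1
Confirm numerically:
  x=-3.206: |R|=0.51934 <1
  x=-3.140: |R|=0.47429 <1
  x=-2.985: |R|=0.37756 <1
  x=-2.335: |R|=0.11067 <1
  x=-4.172: |R|=1.44312 >1
  x=-4.037: |R|=1.28427 >1
So |R|<1 on (-3.7714, 0).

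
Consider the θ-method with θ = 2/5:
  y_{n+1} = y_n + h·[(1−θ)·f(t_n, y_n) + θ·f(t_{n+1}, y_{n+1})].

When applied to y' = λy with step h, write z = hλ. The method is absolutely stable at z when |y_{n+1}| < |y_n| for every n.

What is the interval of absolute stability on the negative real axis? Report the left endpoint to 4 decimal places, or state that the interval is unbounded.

(-10.0000, 0).

With y'=λy (z=hλ):
  y_{n+1} = y_n + z·[3/5·y_n + 2/5·y_{n+1}] ⇒ (1 − 2/5z)y_{n+1} = (1 + 3/5z)y_n
  ⇒ R(z) = (1 + 3/5z)/(1 − 2/5z).

Need |R(x)|<1, x<0.
x=-0.43: |R|=0.6331
R=−1: 1+3/5x = −1+2/5x ⇒ -1/5x=2 ⇒ x=2/(-1/5)=-10.0000
Confirm numerically:
  x=-8.602: |R|=0.93704 <1
  x=-6.645: |R|=0.81657 <1
  x=-4.493: |R|=0.60625 <1
  x=-10.298: |R|=1.01164 >1
  x=-10.039: |R|=1.00156 >1
So |R|<1 on (-10.0000, 0).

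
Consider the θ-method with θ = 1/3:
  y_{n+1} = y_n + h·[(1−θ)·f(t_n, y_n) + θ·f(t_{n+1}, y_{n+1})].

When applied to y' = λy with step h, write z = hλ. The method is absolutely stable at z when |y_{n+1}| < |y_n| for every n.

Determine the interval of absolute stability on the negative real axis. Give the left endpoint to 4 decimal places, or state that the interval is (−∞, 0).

z∈(-6.0000,0).

On y'=λy, z=hλ:
  y_{n+1} = y_n + z·[2/3·y_n + 1/3·y_{n+1}] ⇒ (1 − 1/3z)y_{n+1} = (1 + 2/3z)y_n
  Hence R(z) = (1 + 2/3z)/(1 − 1/3z).

Need |R(x)|<1, x<0.
x=-1.21: |R|=0.1378
R=−1: 1+2/3x = −1+1/3x ⇒ -1/3x=2 ⇒ x=2/(-1/3)=-6.0000
Confirm numerically:
  x=-5.961: |R|=0.99565 <1
  x=-4.698: |R|=0.83087 <1
  x=-3.075: |R|=0.51852 <1
  x=-6.409: |R|=1.04347 >1
  x=-6.302: |R|=1.03247 >1
  x=-6.086: |R|=1.00947 >1
Stable set (-6.0000, 0).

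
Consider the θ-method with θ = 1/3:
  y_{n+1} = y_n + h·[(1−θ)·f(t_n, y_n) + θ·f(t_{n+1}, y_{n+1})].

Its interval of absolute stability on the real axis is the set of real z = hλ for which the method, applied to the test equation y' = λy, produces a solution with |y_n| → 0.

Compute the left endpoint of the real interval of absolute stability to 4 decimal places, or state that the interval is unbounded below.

With y'=λy (z=hλ):
  y_{n+1} = y_n + z·[2/3·y_n + 1/3·y_{n+1}] ⇒ (1 − 1/3z)y_{n+1} = (1 + 2/3z)y_n
  R(z) = (1 + 2/3z)/(1 − 1/3z).

Solve |R(x)|<1 on ℝ⁻.
x=-0.52: |R|=0.5568
R=−1: 1+2/3x = −1+1/3x ⇒ -1/3x=2 ⇒ x=2/(-1/3)=-6.0000
Confirm numerically:
  x=-5.364: |R|=0.92396 <1
  x=-5.276: |R|=0.91252 <1
  x=-4.428: |R|=0.78837 <1
  x=-2.834: |R|=0.45732 <1
  x=-6.134: |R|=1.01467 >1
  x=-6.118: |R|=1.01294 >1
So |R|<1 on (-6.0000, 0).

z* = -6.0000.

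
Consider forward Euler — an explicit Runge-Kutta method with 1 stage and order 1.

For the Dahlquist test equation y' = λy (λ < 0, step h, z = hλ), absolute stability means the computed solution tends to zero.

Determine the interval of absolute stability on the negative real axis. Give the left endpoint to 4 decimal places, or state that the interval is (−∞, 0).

(-2.0000, 0).

On y'=λy, z=hλ:
  order 1, 1-stage ⇒ R(z)=1+z
  (e.g. R(-1.1)=-0.10000, |R|=0.10000)

Solve |R(x)|<1 on ℝ⁻.
x=-1.1: |R|=0.1000
|R(-2.27)|=1.2700 |R(-1.36)|=0.3600 |R(-0.81)|=0.1900
Bisect:
  x_lo=-2.7713 |R|=1.7713  x_hi=-0.2384 |R|=0.7616
  mid=-1.50487 |R|=0.50487 →hi
  mid=-2.13811 |R|=1.13811 →lo
  mid=-1.82149 |R|=0.82149 →hi
  mid=-1.97980 |R|=0.97980 →hi
  mid=-2.05896 |R|=1.05896 →lo
  mid=-2.01938 |R|=1.01938 →lo
  mid=-1.99959 |R|=0.99959 →hi
  ...
  [-2.00005,-1.99990] ⇒ x*=-2.0000
Interval (-2.0000, 0).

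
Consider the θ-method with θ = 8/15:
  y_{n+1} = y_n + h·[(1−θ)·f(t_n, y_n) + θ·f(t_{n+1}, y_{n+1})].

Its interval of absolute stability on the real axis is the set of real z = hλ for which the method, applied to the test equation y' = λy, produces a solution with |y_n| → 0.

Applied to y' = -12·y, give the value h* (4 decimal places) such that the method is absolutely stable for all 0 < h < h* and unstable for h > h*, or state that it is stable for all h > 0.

Set f=λy, z=hλ:
  y_{n+1} = y_n + z·[7/15·y_n + 8/15·y_{n+1}] ⇒ (1 − 8/15z)y_{n+1} = (1 + 7/15z)y_n
  so R(z) = (1 + 7/15z)/(1 − 8/15z).

Solve |R(x)|<1 on ℝ⁻.
x=-1.27: |R|=0.2428
x=-2: |R|=0.0323
x=-10: |R|=0.5789
x=-100: |R|=0.8405
θ=8/15≥1/2 ⇒ |1+7/15x|<|1−8/15x| ∀x<0 ⇒ interval (−∞,0).

(−∞, 0) — no finite endpoint. Any h>0 works for λ=-12.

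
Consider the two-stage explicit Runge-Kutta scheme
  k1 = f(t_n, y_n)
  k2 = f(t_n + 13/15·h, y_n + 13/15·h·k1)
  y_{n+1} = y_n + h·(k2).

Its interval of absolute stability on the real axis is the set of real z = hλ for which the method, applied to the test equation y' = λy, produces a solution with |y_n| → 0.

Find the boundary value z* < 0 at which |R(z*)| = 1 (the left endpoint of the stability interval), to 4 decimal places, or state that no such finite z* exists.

left endpoint -1.1538.

On y'=λy, z=hλ:
  k1=λy_n ⇒ h·k1=z·y_n;  k2=λ(1+13/15z)y_n ⇒ h·k2=z(1+13/15z)y_n
  y_{n+1}/y_n = 1 + z(1+13/15z) = 1 + z + 13/15z²
  ⇒ R(z) = 1 + z + 13/15z².

Find x<0 with |R(x)|<1.
x=-0.46: |R|=0.7234
R=1: x+13/15x²=0 ⇒ x=−15/13=-1.1538; min R=1−1/(4·13/15)=0.7115>−1
Confirm numerically:
  x=-1.033: |R|=0.89181 <1
  x=-0.836: |R|=0.76971 <1
  x=-0.775: |R|=0.74554 <1
  x=-0.727: |R|=0.73106 <1
  x=-1.480: |R|=1.41835 >1
  x=-1.231: |R|=1.08231 >1
Stable set (-1.1538, 0).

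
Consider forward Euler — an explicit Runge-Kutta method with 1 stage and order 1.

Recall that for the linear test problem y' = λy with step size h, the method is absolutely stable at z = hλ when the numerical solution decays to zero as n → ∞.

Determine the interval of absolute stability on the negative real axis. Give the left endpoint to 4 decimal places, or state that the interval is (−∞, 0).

(-2.0000, 0).

Test eqn y'=λy, z=hλ:
  order 1, 1-stage ⇒ R(z)=1+z
  (e.g. R(-0.84)=0.16000, |R|=0.16000)

Find x<0 with |R(x)|<1.
x=-0.84: |R|=0.1600
|R(-1.88)|=0.8800 |R(-1.76)|=0.7600 |R(-0.58)|=0.4200
Bisect:
  x_lo=-2.4321 |R|=1.4321  x_hi=-0.3417 |R|=0.6583
  mid=-1.38692 |R|=0.38692 →hi
  mid=-1.90952 |R|=0.90952 →hi
  mid=-2.17082 |R|=1.17082 →lo
  mid=-2.04017 |R|=1.04017 →lo
  mid=-1.97485 |R|=0.97485 →hi
  mid=-2.00751 |R|=1.00751 →lo
  mid=-1.99118 |R|=0.99118 →hi
  mid=-1.99934 |R|=0.99934 →hi
  ...
  [-2.00011,-1.99998] ⇒ x*=-2.0000
So |R|<1 on (-2.0000, 0).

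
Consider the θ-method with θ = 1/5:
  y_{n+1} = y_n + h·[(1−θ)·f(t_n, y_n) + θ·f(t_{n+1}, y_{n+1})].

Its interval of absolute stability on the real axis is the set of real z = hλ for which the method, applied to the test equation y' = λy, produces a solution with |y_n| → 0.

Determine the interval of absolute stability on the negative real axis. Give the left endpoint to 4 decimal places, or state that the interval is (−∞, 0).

With y'=λy (z=hλ):
  y_{n+1} = y_n + z·[4/5·y_n + 1/5·y_{n+1}] ⇒ (1 − 1/5z)y_{n+1} = (1 + 4/5z)y_n
  Hence R(z) = (1 + 4/5z)/(1 − 1/5z).

Boundary: |R(x)|=1, x<0.
x=-1: |R|=0.1667
R=−1: 1+4/5x = −1+1/5x ⇒ -3/5x=2 ⇒ x=2/(-3/5)=-3.3333
Confirm numerically:
  x=-2.948: |R|=0.85455 <1
  x=-2.488: |R|=0.66132 <1
  x=-1.607: |R|=0.21613 <1
  x=-3.825: |R|=1.16714 >1
  x=-3.695: |R|=1.12478 >1
  x=-3.464: |R|=1.04631 >1
Interval (-3.3333, 0).

z∈(-3.3333,0).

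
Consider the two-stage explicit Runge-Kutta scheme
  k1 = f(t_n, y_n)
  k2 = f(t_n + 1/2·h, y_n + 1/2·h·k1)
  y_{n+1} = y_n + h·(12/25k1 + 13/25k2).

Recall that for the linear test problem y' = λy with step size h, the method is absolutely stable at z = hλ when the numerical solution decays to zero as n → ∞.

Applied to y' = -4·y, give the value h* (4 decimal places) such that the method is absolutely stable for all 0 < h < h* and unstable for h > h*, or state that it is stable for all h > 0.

(-3.8462,0); λ=-4 ⇒ h* = (50/13)/4 = 0.9615.

On y'=λy, z=hλ:
  k1=λy_n ⇒ h·k1=z·y_n;  k2=λ(1+1/2z)y_n ⇒ h·k2=z(1+1/2z)y_n
  y_{n+1}/y_n = 1 + 12/25z + 13/25z(1+1/2z) = 1 + z + 13/50z²
  Hence R(z) = 1 + z + 13/50z².

Need |R(x)|<1, x<0.
x=-0.36: |R|=0.6737
R=1: x+13/50x²=0 ⇒ x=−50/13=-3.8462; min R=1−1/(4·13/50)=0.0385>−1
Confirm numerically:
  x=-2.858: |R|=0.26572 <1
  x=-2.408: |R|=0.09960 <1
  x=-1.791: |R|=0.04300 <1
  x=-1.744: |R|=0.04680 <1
  x=-4.029: |R|=1.19154 >1
  x=-3.975: |R|=1.13316 >1
Stable set (-3.8462, 0).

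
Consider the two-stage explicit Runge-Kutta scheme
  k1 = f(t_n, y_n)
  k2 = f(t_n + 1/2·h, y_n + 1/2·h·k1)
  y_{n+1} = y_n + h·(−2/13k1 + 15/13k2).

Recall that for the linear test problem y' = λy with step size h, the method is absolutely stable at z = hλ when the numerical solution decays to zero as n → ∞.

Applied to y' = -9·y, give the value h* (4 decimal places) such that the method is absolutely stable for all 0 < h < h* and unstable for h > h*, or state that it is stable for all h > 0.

(-1.7333,0); λ=-9 ⇒ h* = (26/15)/9 = 0.1926.

Test eqn y'=λy, z=hλ:
  k1=λy_n ⇒ h·k1=z·y_n;  k2=λ(1+1/2z)y_n ⇒ h·k2=z(1+1/2z)y_n
  y_{n+1}/y_n = 1 − 2/13z + 15/13z(1+1/2z) = 1 + z + 15/26z²
  so R(z) = 1 + z + 15/26z².

Boundary: |R(x)|=1, x<0.
x=-1.63: |R|=0.9028
R=1: x+15/26x²=0 ⇒ x=−26/15=-1.7333; min R=1−1/(4·15/26)=0.5667>−1
Confirm numerically:
  x=-1.698: |R|=0.96539 <1
  x=-1.661: |R|=0.93069 <1
  x=-0.764: |R|=0.57275 <1
  x=-2.085: |R|=1.42301 >1
  x=-2.073: |R|=1.40623 >1
  x=-2.044: |R|=1.36635 >1
So |R|<1 on (-1.7333, 0).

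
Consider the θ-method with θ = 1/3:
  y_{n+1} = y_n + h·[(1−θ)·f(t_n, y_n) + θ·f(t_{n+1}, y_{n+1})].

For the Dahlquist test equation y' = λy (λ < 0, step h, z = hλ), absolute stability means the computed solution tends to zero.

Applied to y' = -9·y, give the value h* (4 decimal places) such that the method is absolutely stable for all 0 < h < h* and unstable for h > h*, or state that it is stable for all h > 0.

Set f=λy, z=hλ:
  y_{n+1} = y_n + z·[2/3·y_n + 1/3·y_{n+1}] ⇒ (1 − 1/3z)y_{n+1} = (1 + 2/3z)y_n
  Hence R(z) = (1 + 2/3z)/(1 − 1/3z).

Find x<0 with |R(x)|<1.
x=-0.52: |R|=0.5568
R=−1: 1+2/3x = −1+1/3x ⇒ -1/3x=2 ⇒ x=2/(-1/3)=-6.0000
Confirm numerically:
  x=-5.350: |R|=0.92216 <1
  x=-4.460: |R|=0.79357 <1
  x=-4.312: |R|=0.76915 <1
  x=-2.534: |R|=0.37369 <1
  x=-6.567: |R|=1.05927 >1
  x=-6.472: |R|=1.04983 >1
Interval (-6.0000, 0).

(-6.0000,0); λ=-9 ⇒ h* = (6)/9 = 0.6667.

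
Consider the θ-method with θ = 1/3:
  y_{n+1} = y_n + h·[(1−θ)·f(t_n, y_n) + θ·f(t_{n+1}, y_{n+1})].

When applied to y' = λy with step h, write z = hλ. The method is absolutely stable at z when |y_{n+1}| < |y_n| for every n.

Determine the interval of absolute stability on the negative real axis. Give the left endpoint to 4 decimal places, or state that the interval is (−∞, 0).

z∈(-6.0000,0).

Test eqn y'=λy, z=hλ:
  y_{n+1} = y_n + z·[2/3·y_n + 1/3·y_{n+1}] ⇒ (1 − 1/3z)y_{n+1} = (1 + 2/3z)y_n
  Hence R(z) = (1 + 2/3z)/(1 − 1/3z).

Solve |R(x)|<1 on ℝ⁻.
x=-1.06: |R|=0.2167
R=−1: 1+2/3x = −1+1/3x ⇒ -1/3x=2 ⇒ x=2/(-1/3)=-6.0000
Confirm numerically:
  x=-5.087: |R|=0.88710 <1
  x=-4.331: |R|=0.77234 <1
  x=-3.269: |R|=0.56436 <1
  x=-6.452: |R|=1.04782 >1
  x=-6.131: |R|=1.01435 >1
So |R|<1 on (-6.0000, 0).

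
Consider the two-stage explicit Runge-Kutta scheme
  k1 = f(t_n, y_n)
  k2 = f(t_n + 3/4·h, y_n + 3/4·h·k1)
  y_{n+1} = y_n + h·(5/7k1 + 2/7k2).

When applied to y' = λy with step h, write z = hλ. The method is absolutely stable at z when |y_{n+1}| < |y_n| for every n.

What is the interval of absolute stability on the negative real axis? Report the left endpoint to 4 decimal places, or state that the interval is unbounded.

(-4.6667, 0).

With y'=λy (z=hλ):
  k1=λy_n ⇒ h·k1=z·y_n;  k2=λ(1+3/4z)y_n ⇒ h·k2=z(1+3/4z)y_n
  y_{n+1}/y_n = 1 + 5/7z + 2/7z(1+3/4z) = 1 + z + 3/14z²
  R(z) = 1 + z + 3/14z².

Boundary: |R(x)|=1, x<0.
x=-0.85: |R|=0.3048
R=1: x+3/14x²=0 ⇒ x=−14/3=-4.6667; min R=1−1/(4·3/14)=-0.1667>−1
Confirm numerically:
  x=-3.270: |R|=0.02134 <1
  x=-2.975: |R|=0.07844 <1
  x=-2.702: |R|=0.13754 <1
  x=-5.166: |R|=1.55276 >1
  x=-4.690: |R|=1.02345 >1
Interval (-4.6667, 0).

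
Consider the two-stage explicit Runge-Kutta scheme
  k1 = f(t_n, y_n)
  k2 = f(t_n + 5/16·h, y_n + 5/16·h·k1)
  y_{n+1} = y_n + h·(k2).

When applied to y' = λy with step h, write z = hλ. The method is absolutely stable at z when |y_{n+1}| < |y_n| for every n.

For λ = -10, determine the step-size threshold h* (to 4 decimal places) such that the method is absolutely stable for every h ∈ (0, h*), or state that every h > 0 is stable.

(-3.2000,0); λ=-10 ⇒ h* = (16/5)/10 = 0.3200.

On y'=λy, z=hλ:
  k1=λy_n ⇒ h·k1=z·y_n;  k2=λ(1+5/16z)y_n ⇒ h·k2=z(1+5/16z)y_n
  y_{n+1}/y_n = 1 + z(1+5/16z) = 1 + z + 5/16z²
  so R(z) = 1 + z + 5/16z².

Solve |R(x)|<1 on ℝ⁻.
x=-0.37: |R|=0.6728
R=1: x+5/16x²=0 ⇒ x=−16/5=-3.2000; min R=1−1/(4·5/16)=0.2000>−1
Confirm numerically:
  x=-2.708: |R|=0.58365 <1
  x=-2.389: |R|=0.39454 <1
  x=-2.286: |R|=0.34706 <1
  x=-3.766: |R|=1.66611 >1
  x=-3.319: |R|=1.12343 >1
Stable set (-3.2000, 0).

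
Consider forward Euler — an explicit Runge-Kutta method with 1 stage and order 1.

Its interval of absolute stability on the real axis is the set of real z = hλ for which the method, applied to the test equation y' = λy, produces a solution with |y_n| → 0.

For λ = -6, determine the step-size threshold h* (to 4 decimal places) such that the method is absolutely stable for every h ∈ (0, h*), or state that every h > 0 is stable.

With y'=λy (z=hλ):
  order 1, 1-stage ⇒ R(z)=1+z
  (e.g. R(-1.34)=-0.34000, |R|=0.34000)

Solve |R(x)|<1 on ℝ⁻.
x=-1.34: |R|=0.3400
|R(-2.14)|=1.1400 |R(-1.39)|=0.3900 |R(-0.83)|=0.1700
Bisect:
  x_lo=-2.3404 |R|=1.3404  x_hi=-0.3760 |R|=0.6240
  mid=-1.35822 |R|=0.35822 →hi
  mid=-1.84931 |R|=0.84931 →hi
  mid=-2.09485 |R|=1.09485 →lo
  mid=-1.97208 |R|=0.97208 →hi
  mid=-2.03347 |R|=1.03347 →lo
  mid=-2.00277 |R|=1.00277 →lo
  mid=-1.98743 |R|=0.98743 →hi
  mid=-1.99510 |R|=0.99510 →hi
  ...
  [-2.00002,-1.99990] ⇒ x*=-2.0000
So |R|<1 on (-2.0000, 0).

(-2.0000,0); λ=-6 ⇒ h* = 0.3333.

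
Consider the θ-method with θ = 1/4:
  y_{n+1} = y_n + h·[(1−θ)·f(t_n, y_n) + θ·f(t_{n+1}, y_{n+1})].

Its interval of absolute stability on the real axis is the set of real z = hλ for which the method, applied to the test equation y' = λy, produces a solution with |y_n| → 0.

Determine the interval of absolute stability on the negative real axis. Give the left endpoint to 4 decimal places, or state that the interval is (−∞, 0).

Set f=λy, z=hλ:
  y_{n+1} = y_n + z·[3/4·y_n + 1/4·y_{n+1}] ⇒ (1 − 1/4z)y_{n+1} = (1 + 3/4z)y_n
  Hence R(z) = (1 + 3/4z)/(1 − 1/4z).

Solve |R(x)|<1 on ℝ⁻.
x=-1.42: |R|=0.0480
R=−1: 1+3/4x = −1+1/4x ⇒ -1/2x=2 ⇒ x=2/(-1/2)=-4.0000
Confirm numerically:
  x=-3.976: |R|=0.99398 <1
  x=-2.809: |R|=0.65017 <1
  x=-2.563: |R|=0.56209 <1
  x=-1.963: |R|=0.31679 <1
  x=-4.544: |R|=1.12734 >1
  x=-4.401: |R|=1.09546 >1
  x=-4.135: |R|=1.03319 >1
So |R|<1 on (-4.0000, 0).

z∈(-4.0000,0).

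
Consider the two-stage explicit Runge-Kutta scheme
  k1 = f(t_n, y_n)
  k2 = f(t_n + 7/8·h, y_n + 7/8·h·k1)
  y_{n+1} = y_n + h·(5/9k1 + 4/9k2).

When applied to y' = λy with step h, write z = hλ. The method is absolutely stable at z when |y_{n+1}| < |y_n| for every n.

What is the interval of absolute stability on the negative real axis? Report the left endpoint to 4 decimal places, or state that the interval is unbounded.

z∈(-2.5714,0).

Set f=λy, z=hλ:
  k1=λy_n ⇒ h·k1=z·y_n;  k2=λ(1+7/8z)y_n ⇒ h·k2=z(1+7/8z)y_n
  y_{n+1}/y_n = 1 + 5/9z + 4/9z(1+7/8z) = 1 + z + 7/18z²
  so R(z) = 1 + z + 7/18z².

Find x<0 with |R(x)|<1.
x=-0.49: |R|=0.6034
R=1: x+7/18x²=0 ⇒ x=−18/7=-2.5714; min R=1−1/(4·7/18)=0.3571>−1
Confirm numerically:
  x=-2.068: |R|=0.59513 <1
  x=-1.453: |R|=0.36803 <1
  x=-1.246: |R|=0.35776 <1
  x=-1.136: |R|=0.36586 <1
  x=-2.655: |R|=1.08629 >1
  x=-2.619: |R|=1.04845 >1
Stable set (-2.5714, 0).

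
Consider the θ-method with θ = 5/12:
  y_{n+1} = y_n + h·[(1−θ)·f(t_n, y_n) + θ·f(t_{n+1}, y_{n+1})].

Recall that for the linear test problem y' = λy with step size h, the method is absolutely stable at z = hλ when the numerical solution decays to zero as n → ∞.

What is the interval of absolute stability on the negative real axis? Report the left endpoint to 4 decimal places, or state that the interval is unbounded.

On y'=λy, z=hλ:
  y_{n+1} = y_n + z·[7/12·y_n + 5/12·y_{n+1}] ⇒ (1 − 5/12z)y_{n+1} = (1 + 7/12z)y_n
  R(z) = (1 + 7/12z)/(1 − 5/12z).

Solve |R(x)|<1 on ℝ⁻.
x=-1.39: |R|=0.1198
R=−1: 1+7/12x = −1+5/12x ⇒ -1/6x=2 ⇒ x=2/(-1/6)=-12.0000
Confirm numerically:
  x=-9.645: |R|=0.92179 <1
  x=-8.347: |R|=0.86404 <1
  x=-6.565: |R|=0.75750 <1
  x=-4.950: |R|=0.61633 <1
  x=-12.262: |R|=1.00715 >1
  x=-12.105: |R|=1.00290 >1
Stable set (-12.0000, 0).

z∈(-12.0000,0).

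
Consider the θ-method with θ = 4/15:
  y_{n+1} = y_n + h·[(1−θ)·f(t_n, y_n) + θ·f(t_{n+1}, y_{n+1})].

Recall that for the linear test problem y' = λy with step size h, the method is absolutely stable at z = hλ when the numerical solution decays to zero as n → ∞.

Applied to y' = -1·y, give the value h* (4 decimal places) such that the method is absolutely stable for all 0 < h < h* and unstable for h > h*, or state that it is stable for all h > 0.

(-4.2857,0); λ=-1 ⇒ h* = (30/7)/1 = 4.2857.

With y'=λy (z=hλ):
  y_{n+1} = y_n + z·[11/15·y_n + 4/15·y_{n+1}] ⇒ (1 − 4/15z)y_{n+1} = (1 + 11/15z)y_n
  Hence R(z) = (1 + 11/15z)/(1 − 4/15z).

Need |R(x)|<1, x<0.
x=-0.94: |R|=0.2484
R=−1: 1+11/15x = −1+4/15x ⇒ -7/15x=2 ⇒ x=2/(-7/15)=-4.2857
Confirm numerically:
  x=-3.746: |R|=0.87400 <1
  x=-3.698: |R|=0.86191 <1
  x=-3.169: |R|=0.71755 <1
  x=-2.715: |R|=0.57483 <1
  x=-4.834: |R|=1.11178 >1
  x=-4.620: |R|=1.06989 >1
  x=-4.386: |R|=1.02157 >1
So |R|<1 on (-4.2857, 0).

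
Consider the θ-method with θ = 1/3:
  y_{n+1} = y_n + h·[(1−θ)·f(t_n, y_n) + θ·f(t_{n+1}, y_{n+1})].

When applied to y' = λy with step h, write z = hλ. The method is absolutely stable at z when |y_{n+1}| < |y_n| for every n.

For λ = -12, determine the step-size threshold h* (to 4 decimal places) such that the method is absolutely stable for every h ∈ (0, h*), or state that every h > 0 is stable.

Set f=λy, z=hλ:
  y_{n+1} = y_n + z·[2/3·y_n + 1/3·y_{n+1}] ⇒ (1 − 1/3z)y_{n+1} = (1 + 2/3z)y_n
  ⇒ R(z) = (1 + 2/3z)/(1 − 1/3z).

Solve |R(x)|<1 on ℝ⁻.
x=-1.12: |R|=0.1845
R=−1: 1+2/3x = −1+1/3x ⇒ -1/3x=2 ⇒ x=2/(-1/3)=-6.0000
Confirm numerically:
  x=-4.176: |R|=0.74582 <1
  x=-2.984: |R|=0.49599 <1
  x=-2.942: |R|=0.48536 <1
  x=-6.580: |R|=1.06054 >1
  x=-6.432: |R|=1.04580 >1
Interval (-6.0000, 0).

(-6.0000,0); λ=-12 ⇒ h* = (6)/12 = 0.5000.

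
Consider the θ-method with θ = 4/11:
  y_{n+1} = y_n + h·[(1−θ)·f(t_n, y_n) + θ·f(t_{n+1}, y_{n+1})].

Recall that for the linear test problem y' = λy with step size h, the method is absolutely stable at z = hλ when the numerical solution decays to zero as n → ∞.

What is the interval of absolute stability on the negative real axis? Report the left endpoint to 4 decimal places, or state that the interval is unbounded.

Set f=λy, z=hλ:
  y_{n+1} = y_n + z·[7/11·y_n + 4/11·y_{n+1}] ⇒ (1 − 4/11z)y_{n+1} = (1 + 7/11z)y_n
  R(z) = (1 + 7/11z)/(1 − 4/11z).

Solve |R(x)|<1 on ℝ⁻.
x=-1.01: |R|=0.2613
R=−1: 1+7/11x = −1+4/11x ⇒ -3/11x=2 ⇒ x=2/(-3/11)=-7.3333
Confirm numerically:
  x=-7.118: |R|=0.98363 <1
  x=-6.626: |R|=0.94342 <1
  x=-3.129: |R|=0.46364 <1
  x=-7.866: |R|=1.03763 >1
  x=-7.665: |R|=1.02388 >1
  x=-7.569: |R|=1.01713 >1
So |R|<1 on (-7.3333, 0).

z∈(-7.3333,0).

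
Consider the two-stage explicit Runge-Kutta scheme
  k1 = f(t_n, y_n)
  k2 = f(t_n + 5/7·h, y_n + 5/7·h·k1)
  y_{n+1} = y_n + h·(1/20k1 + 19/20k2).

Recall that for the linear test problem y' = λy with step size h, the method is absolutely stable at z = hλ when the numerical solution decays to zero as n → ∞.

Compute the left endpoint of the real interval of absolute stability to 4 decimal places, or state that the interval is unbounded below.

z* = -1.4737.

On y'=λy, z=hλ:
  k1=λy_n ⇒ h·k1=z·y_n;  k2=λ(1+5/7z)y_n ⇒ h·k2=z(1+5/7z)y_n
  y_{n+1}/y_n = 1 + 1/20z + 19/20z(1+5/7z) = 1 + z + 19/28z²
  ⇒ R(z) = 1 + z + 19/28z².

Solve |R(x)|<1 on ℝ⁻.
x=-0.5: |R|=0.6696
R=1: x+19/28x²=0 ⇒ x=−28/19=-1.4737; min R=1−1/(4·19/28)=0.6316>−1
Confirm numerically:
  x=-1.209: |R|=0.78285 <1
  x=-1.169: |R|=0.75831 <1
  x=-1.065: |R|=0.70465 <1
  x=-1.999: |R|=1.71257 >1
  x=-1.727: |R|=1.29686 >1
  x=-1.604: |R|=1.14184 >1
So |R|<1 on (-1.4737, 0).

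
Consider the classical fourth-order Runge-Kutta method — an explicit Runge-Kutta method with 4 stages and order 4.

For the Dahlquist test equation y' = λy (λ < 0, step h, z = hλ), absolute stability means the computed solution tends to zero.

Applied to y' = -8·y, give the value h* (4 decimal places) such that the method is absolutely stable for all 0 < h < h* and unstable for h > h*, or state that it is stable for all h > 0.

With y'=λy (z=hλ):
  order 4, 4-stage ⇒ R(z)=1+z+z^2/2+z^3/6+z^4/24
  (e.g. R(-0.8)=0.45173, |R|=0.45173)

Solve |R(x)|<1 on ℝ⁻.
x=-0.8: |R|=0.4517
|R(-2.71)|=0.8923 |R(-2.57)|=0.7210 |R(-1.31)|=0.2961
Bisect:
  x_lo=-3.4275 |R|=2.4858  x_hi=-0.3251 |R|=0.7225
  mid=-1.87631 |R|=0.29945 →hi
  mid=-2.65189 |R|=0.81681 →hi
  mid=-3.03968 |R|=1.45636 →lo
  mid=-2.84579 |R|=1.09510 →lo
  mid=-2.74884 |R|=0.94641 →hi
  mid=-2.79731 |R|=1.01827 →lo
  mid=-2.77308 |R|=0.98174 →hi
  ...
  [-2.78538,-2.78519] ⇒ x*=-2.7853
Stable set (-2.7853, 0).

(-2.7853,0); λ=-8 ⇒ h* = 0.3482.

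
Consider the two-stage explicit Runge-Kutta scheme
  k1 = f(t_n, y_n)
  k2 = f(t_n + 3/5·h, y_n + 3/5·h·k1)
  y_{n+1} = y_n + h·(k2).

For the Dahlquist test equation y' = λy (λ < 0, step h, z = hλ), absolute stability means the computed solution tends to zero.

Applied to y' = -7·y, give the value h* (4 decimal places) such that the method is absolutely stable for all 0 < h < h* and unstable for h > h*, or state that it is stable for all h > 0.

(-1.6667,0); λ=-7 ⇒ h* = (5/3)/7 = 0.2381.

Set f=λy, z=hλ:
  k1=λy_n ⇒ h·k1=z·y_n;  k2=λ(1+3/5z)y_n ⇒ h·k2=z(1+3/5z)y_n
  y_{n+1}/y_n = 1 + z(1+3/5z) = 1 + z + 3/5z²
  ⇒ R(z) = 1 + z + 3/5z².

Solve |R(x)|<1 on ℝ⁻.
x=-1.06: |R|=0.6142
R=1: x+3/5x²=0 ⇒ x=−5/3=-1.6667; min R=1−1/(4·3/5)=0.5833>−1
Confirm numerically:
  x=-1.428: |R|=0.79551 <1
  x=-1.079: |R|=0.61954 <1
  x=-0.752: |R|=0.58730 <1
  x=-0.691: |R|=0.59549 <1
  x=-2.102: |R|=1.54904 >1
  x=-2.033: |R|=1.44685 >1
So |R|<1 on (-1.6667, 0).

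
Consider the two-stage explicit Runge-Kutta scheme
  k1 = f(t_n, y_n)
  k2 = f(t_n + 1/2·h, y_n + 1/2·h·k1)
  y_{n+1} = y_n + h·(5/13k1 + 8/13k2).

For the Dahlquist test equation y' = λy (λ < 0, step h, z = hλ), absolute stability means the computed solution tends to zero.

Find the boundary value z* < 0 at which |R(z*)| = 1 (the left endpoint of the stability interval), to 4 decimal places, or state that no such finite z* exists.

With y'=λy (z=hλ):
  k1=λy_n ⇒ h·k1=z·y_n;  k2=λ(1+1/2z)y_n ⇒ h·k2=z(1+1/2z)y_n
  y_{n+1}/y_n = 1 + 5/13z + 8/13z(1+1/2z) = 1 + z + 4/13z²
  ⇒ R(z) = 1 + z + 4/13z².

Find x<0 with |R(x)|<1.
x=-1.04: |R|=0.2928
R=1: x+4/13x²=0 ⇒ x=−13/4=-3.2500; min R=1−1/(4·4/13)=0.1875>−1
Confirm numerically:
  x=-2.859: |R|=0.65604 <1
  x=-2.576: |R|=0.46578 <1
  x=-1.823: |R|=0.19956 <1
  x=-1.769: |R|=0.19388 <1
  x=-3.540: |R|=1.31588 >1
  x=-3.532: |R|=1.30647 >1
Stable set (-3.2500, 0).

z* = -3.2500.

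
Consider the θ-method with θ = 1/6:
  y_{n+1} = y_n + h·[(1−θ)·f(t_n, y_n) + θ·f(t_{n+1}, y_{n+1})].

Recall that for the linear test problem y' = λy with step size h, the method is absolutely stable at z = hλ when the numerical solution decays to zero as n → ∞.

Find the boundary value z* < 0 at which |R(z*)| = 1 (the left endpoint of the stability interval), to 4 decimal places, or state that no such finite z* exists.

With y'=λy (z=hλ):
  y_{n+1} = y_n + z·[5/6·y_n + 1/6·y_{n+1}] ⇒ (1 − 1/6z)y_{n+1} = (1 + 5/6z)y_n
  R(z) = (1 + 5/6z)/(1 − 1/6z).

Solve |R(x)|<1 on ℝ⁻.
x=-0.75: |R|=0.3333
R=−1: 1+5/6x = −1+1/6x ⇒ -2/3x=2 ⇒ x=2/(-2/3)=-3.0000
Confirm numerically:
  x=-2.659: |R|=0.84248 <1
  x=-2.007: |R|=0.50393 <1
  x=-1.935: |R|=0.46314 <1
  x=-3.554: |R|=1.23194 >1
  x=-3.307: |R|=1.13194 >1
Interval (-3.0000, 0).

z* = -3.0000.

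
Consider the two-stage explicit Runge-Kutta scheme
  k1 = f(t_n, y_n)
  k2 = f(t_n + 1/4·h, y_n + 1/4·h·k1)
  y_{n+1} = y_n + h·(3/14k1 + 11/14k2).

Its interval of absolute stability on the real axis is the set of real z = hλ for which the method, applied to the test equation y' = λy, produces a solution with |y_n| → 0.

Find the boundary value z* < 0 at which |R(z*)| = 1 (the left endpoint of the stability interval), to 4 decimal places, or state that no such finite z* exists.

Test eqn y'=λy, z=hλ:
  k1=λy_n ⇒ h·k1=z·y_n;  k2=λ(1+1/4z)y_n ⇒ h·k2=z(1+1/4z)y_n
  y_{n+1}/y_n = 1 + 3/14z + 11/14z(1+1/4z) = 1 + z + 11/56z²
  ⇒ R(z) = 1 + z + 11/56z².

Find x<0 with |R(x)|<1.
x=-0.58: |R|=0.4861
R=1: x+11/56x²=0 ⇒ x=−56/11=-5.0909; min R=1−1/(4·11/56)=-0.2727>−1
Confirm numerically:
  x=-3.944: |R|=0.11147 <1
  x=-3.088: |R|=0.21491 <1
  x=-2.848: |R|=0.25475 <1
  x=-5.613: |R|=1.57563 >1
  x=-5.463: |R|=1.39929 >1
Stable set (-5.0909, 0).

left endpoint -5.0909.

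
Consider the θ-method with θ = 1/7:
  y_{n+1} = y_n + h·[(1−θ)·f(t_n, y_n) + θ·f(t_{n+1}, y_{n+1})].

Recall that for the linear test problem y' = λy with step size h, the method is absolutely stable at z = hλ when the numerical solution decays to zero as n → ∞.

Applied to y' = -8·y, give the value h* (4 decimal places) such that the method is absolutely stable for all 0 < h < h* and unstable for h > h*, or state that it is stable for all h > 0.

On y'=λy, z=hλ:
  y_{n+1} = y_n + z·[6/7·y_n + 1/7·y_{n+1}] ⇒ (1 − 1/7z)y_{n+1} = (1 + 6/7z)y_n
  R(z) = (1 + 6/7z)/(1 − 1/7z).

Find x<0 with |R(x)|<1.
x=-1.14: |R|=0.0197
R=−1: 1+6/7x = −1+1/7x ⇒ -5/7x=2 ⇒ x=2/(-5/7)=-2.8000
Confirm numerically:
  x=-2.407: |R|=0.79111 <1
  x=-1.467: |R|=0.21283 <1
  x=-1.374: |R|=0.14856 <1
  x=-1.258: |R|=0.06636 <1
  x=-3.236: |R|=1.21297 >1
  x=-3.143: |R|=1.16908 >1
  x=-2.908: |R|=1.05450 >1
Stable set (-2.8000, 0).

(-2.8000,0); λ=-8 ⇒ h* = (14/5)/8 = 0.3500.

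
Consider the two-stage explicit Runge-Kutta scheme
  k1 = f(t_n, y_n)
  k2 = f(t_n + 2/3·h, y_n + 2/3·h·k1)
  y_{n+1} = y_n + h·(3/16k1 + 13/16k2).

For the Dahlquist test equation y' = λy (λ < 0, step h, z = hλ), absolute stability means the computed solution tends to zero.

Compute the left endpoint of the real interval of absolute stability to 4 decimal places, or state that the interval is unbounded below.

On y'=λy, z=hλ:
  k1=λy_n ⇒ h·k1=z·y_n;  k2=λ(1+2/3z)y_n ⇒ h·k2=z(1+2/3z)y_n
  y_{n+1}/y_n = 1 + 3/16z + 13/16z(1+2/3z) = 1 + z + 13/24z²
  so R(z) = 1 + z + 13/24z².

Need |R(x)|<1, x<0.
x=-0.45: |R|=0.6597
R=1: x+13/24x²=0 ⇒ x=−24/13=-1.8462; min R=1−1/(4·13/24)=0.5385>−1
Confirm numerically:
  x=-1.767: |R|=0.92424 <1
  x=-1.705: |R|=0.86964 <1
  x=-1.658: |R|=0.83102 <1
  x=-0.868: |R|=0.54010 <1
  x=-2.211: |R|=1.43695 >1
  x=-1.985: |R|=1.14929 >1
Interval (-1.8462, 0).

z* = -1.8462.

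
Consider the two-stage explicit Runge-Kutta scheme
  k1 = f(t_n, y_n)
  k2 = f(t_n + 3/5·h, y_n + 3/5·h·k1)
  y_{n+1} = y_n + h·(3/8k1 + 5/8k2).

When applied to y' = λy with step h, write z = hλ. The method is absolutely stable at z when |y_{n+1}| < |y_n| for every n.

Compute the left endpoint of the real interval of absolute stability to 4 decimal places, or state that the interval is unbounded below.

Set f=λy, z=hλ:
  k1=λy_n ⇒ h·k1=z·y_n;  k2=λ(1+3/5z)y_n ⇒ h·k2=z(1+3/5z)y_n
  y_{n+1}/y_n = 1 + 3/8z + 5/8z(1+3/5z) = 1 + z + 3/8z²
  Hence R(z) = 1 + z + 3/8z².

Solve |R(x)|<1 on ℝ⁻.
x=-1.72: |R|=0.3894
R=1: x+3/8x²=0 ⇒ x=−8/3=-2.6667; min R=1−1/(4·3/8)=0.3333>−1
Confirm numerically:
  x=-2.021: |R|=0.51067 <1
  x=-2.000: |R|=0.50000 <1
  x=-1.931: |R|=0.46729 <1
  x=-1.709: |R|=0.38626 <1
  x=-2.999: |R|=1.37375 >1
  x=-2.855: |R|=1.20163 >1
  x=-2.713: |R|=1.04714 >1
So |R|<1 on (-2.6667, 0).

z* = -2.6667.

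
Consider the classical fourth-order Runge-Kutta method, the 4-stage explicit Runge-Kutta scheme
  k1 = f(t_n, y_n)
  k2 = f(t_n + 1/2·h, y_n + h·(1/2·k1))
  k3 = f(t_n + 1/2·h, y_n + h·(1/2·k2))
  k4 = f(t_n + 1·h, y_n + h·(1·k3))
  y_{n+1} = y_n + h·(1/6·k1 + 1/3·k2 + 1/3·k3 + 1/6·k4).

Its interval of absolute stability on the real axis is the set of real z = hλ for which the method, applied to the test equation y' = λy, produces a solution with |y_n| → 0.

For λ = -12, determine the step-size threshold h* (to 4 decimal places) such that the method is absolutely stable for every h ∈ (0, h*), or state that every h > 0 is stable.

(-2.7853,0); λ=-12 ⇒ h* = 0.2321.

Set f=λy, z=hλ:
  order 4, 4-stage ⇒ R(z)=1+z+z^2/2+z^3/6+z^4/24
  (e.g. R(-0.31)=0.73347, |R|=0.73347)

Boundary: |R(x)|=1, x<0.
x=-0.31: |R|=0.7335
|R(-2.8)|=1.0224 |R(-1.69)|=0.2735 |R(-0.76)|=0.4695
Bisect:
  x_lo=-3.6761 |R|=3.4102  x_hi=-0.1597 |R|=0.8524
  mid=-1.91791 |R|=0.30925 →hi
  mid=-2.79700 |R|=1.01779 →lo
  mid=-2.35745 |R|=0.52466 →hi
  mid=-2.57722 |R|=0.72901 →hi
  mid=-2.68711 |R|=0.86178 →hi
  mid=-2.74205 |R|=0.93674 →hi
  mid=-2.76952 |R|=0.97648 →hi
  ...
  [-2.78541,-2.78519] ⇒ x*=-2.7853
So |R|<1 on (-2.7853, 0).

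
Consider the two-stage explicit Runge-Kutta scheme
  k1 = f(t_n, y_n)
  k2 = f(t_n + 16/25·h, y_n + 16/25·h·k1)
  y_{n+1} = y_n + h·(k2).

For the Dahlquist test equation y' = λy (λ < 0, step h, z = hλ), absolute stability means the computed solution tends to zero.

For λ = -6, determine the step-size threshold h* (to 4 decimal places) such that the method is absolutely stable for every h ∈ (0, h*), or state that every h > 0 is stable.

Test eqn y'=λy, z=hλ:
  k1=λy_n ⇒ h·k1=z·y_n;  k2=λ(1+16/25z)y_n ⇒ h·k2=z(1+16/25z)y_n
  y_{n+1}/y_n = 1 + z(1+16/25z) = 1 + z + 16/25z²
  Hence R(z) = 1 + z + 16/25z².

Solve |R(x)|<1 on ℝ⁻.
x=-0.37: |R|=0.7176
R=1: x+16/25x²=0 ⇒ x=−25/16=-1.5625; min R=1−1/(4·16/25)=0.6094>−1
Confirm numerically:
  x=-1.236: |R|=0.74173 <1
  x=-1.185: |R|=0.71370 <1
  x=-0.864: |R|=0.61376 <1
  x=-0.703: |R|=0.61329 <1
  x=-2.083: |R|=1.69389 >1
  x=-1.986: |R|=1.53829 >1
Interval (-1.5625, 0).

(-1.5625,0); λ=-6 ⇒ h* = (25/16)/6 = 0.2604.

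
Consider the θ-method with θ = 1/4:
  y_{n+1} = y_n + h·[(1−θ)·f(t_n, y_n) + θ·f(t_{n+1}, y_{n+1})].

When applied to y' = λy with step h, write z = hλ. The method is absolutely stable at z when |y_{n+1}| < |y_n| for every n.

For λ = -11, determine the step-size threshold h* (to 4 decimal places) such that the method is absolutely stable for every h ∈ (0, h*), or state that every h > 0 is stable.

On y'=λy, z=hλ:
  y_{n+1} = y_n + z·[3/4·y_n + 1/4·y_{n+1}] ⇒ (1 − 1/4z)y_{n+1} = (1 + 3/4z)y_n
  ⇒ R(z) = (1 + 3/4z)/(1 − 1/4z).

Find x<0 with |R(x)|<1.
x=-0.63: |R|=0.4557
R=−1: 1+3/4x = −1+1/4x ⇒ -1/2x=2 ⇒ x=2/(-1/2)=-4.0000
Confirm numerically:
  x=-3.626: |R|=0.90191 <1
  x=-3.597: |R|=0.89391 <1
  x=-2.235: |R|=0.43384 <1
  x=-4.460: |R|=1.10875 >1
  x=-4.382: |R|=1.09115 >1
  x=-4.274: |R|=1.06623 >1
Interval (-4.0000, 0).

(-4.0000,0); λ=-11 ⇒ h* = (4)/11 = 0.3636.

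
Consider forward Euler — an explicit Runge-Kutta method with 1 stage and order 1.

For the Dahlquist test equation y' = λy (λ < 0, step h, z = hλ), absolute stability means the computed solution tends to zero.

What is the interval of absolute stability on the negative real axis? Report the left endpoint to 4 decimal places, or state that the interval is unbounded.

z∈(-2.0000,0).

With y'=λy (z=hλ):
  order 1, 1-stage ⇒ R(z)=1+z
  (e.g. R(-1.54)=-0.54000, |R|=0.54000)

Need |R(x)|<1, x<0.
x=-1.54: |R|=0.5400
|R(-1.95)|=0.9500 |R(-1.29)|=0.2900 |R(-0.66)|=0.3400
Bisect:
  x_lo=-2.7193 |R|=1.7193  x_hi=-0.1229 |R|=0.8771
  mid=-1.42110 |R|=0.42110 →hi
  mid=-2.07021 |R|=1.07021 →lo
  mid=-1.74565 |R|=0.74565 →hi
  mid=-1.90793 |R|=0.90793 →hi
  mid=-1.98907 |R|=0.98907 →hi
  mid=-2.02964 |R|=1.02964 →lo
  mid=-2.00935 |R|=1.00935 →lo
  mid=-1.99921 |R|=0.99921 →hi
  ...
  [-2.00000,-1.99985] ⇒ x*=-2.0000
So |R|<1 on (-2.0000, 0).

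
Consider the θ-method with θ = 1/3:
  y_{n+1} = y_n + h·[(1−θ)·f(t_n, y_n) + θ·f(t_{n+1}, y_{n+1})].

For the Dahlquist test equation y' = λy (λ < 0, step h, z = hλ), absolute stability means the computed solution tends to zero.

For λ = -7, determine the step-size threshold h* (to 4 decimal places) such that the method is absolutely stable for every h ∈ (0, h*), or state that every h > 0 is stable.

(-6.0000,0); λ=-7 ⇒ h* = (6)/7 = 0.8571.

Set f=λy, z=hλ:
  y_{n+1} = y_n + z·[2/3·y_n + 1/3·y_{n+1}] ⇒ (1 − 1/3z)y_{n+1} = (1 + 2/3z)y_n
  R(z) = (1 + 2/3z)/(1 − 1/3z).

Solve |R(x)|<1 on ℝ⁻.
x=-0.59: |R|=0.5070
R=−1: 1+2/3x = −1+1/3x ⇒ -1/3x=2 ⇒ x=2/(-1/3)=-6.0000
Confirm numerically:
  x=-5.319: |R|=0.91814 <1
  x=-4.380: |R|=0.78049 <1
  x=-4.095: |R|=0.73150 <1
  x=-2.563: |R|=0.38217 <1
  x=-6.462: |R|=1.04883 >1
  x=-6.260: |R|=1.02808 >1
  x=-6.059: |R|=1.00651 >1
So |R|<1 on (-6.0000, 0).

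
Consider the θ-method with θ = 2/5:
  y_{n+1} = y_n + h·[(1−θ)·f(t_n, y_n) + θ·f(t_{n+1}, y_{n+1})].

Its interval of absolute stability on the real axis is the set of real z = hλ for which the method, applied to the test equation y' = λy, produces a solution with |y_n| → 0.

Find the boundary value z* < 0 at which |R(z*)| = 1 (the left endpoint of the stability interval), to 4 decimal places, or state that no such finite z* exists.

left endpoint -10.0000.

Set f=λy, z=hλ:
  y_{n+1} = y_n + z·[3/5·y_n + 2/5·y_{n+1}] ⇒ (1 − 2/5z)y_{n+1} = (1 + 3/5z)y_n
  ⇒ R(z) = (1 + 3/5z)/(1 − 2/5z).

Boundary: |R(x)|=1, x<0.
x=-1.6: |R|=0.0244
R=−1: 1+3/5x = −1+2/5x ⇒ -1/5x=2 ⇒ x=2/(-1/5)=-10.0000
Confirm numerically:
  x=-9.522: |R|=0.98012 <1
  x=-5.817: |R|=0.74853 <1
  x=-5.066: |R|=0.67394 <1
  x=-4.911: |R|=0.65666 <1
  x=-10.469: |R|=1.01808 >1
  x=-10.408: |R|=1.01580 >1
  x=-10.246: |R|=1.00965 >1
Stable set (-10.0000, 0).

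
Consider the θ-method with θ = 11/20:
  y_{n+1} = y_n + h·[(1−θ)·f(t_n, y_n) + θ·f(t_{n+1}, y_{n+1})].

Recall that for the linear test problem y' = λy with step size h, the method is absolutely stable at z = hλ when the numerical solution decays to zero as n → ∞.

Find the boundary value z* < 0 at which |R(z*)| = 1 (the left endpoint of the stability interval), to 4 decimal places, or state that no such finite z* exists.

With y'=λy (z=hλ):
  y_{n+1} = y_n + z·[9/20·y_n + 11/20·y_{n+1}] ⇒ (1 − 11/20z)y_{n+1} = (1 + 9/20z)y_n
  ⇒ R(z) = (1 + 9/20z)/(1 − 11/20z).

Need |R(x)|<1, x<0.
x=-0.45: |R|=0.6393
x=-2: |R|=0.0476
x=-10: |R|=0.5385
x=-100: |R|=0.7857
θ=11/20≥1/2 ⇒ |1+9/20x|<|1−11/20x| ∀x<0 ⇒ unbounded interval.

unbounded; (−∞, 0).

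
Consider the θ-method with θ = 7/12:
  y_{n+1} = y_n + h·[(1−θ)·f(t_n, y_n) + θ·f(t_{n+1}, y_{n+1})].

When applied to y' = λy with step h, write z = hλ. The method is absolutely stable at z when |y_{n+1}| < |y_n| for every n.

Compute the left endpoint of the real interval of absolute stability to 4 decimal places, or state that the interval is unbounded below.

unbounded; (−∞, 0).

With y'=λy (z=hλ):
  y_{n+1} = y_n + z·[5/12·y_n + 7/12·y_{n+1}] ⇒ (1 − 7/12z)y_{n+1} = (1 + 5/12z)y_n
  so R(z) = (1 + 5/12z)/(1 − 7/12z).

Need |R(x)|<1, x<0.
x=-0.94: |R|=0.3929
x=-2: |R|=0.0769
x=-10: |R|=0.4634
x=-100: |R|=0.6854
θ=7/12≥1/2 ⇒ |1+5/12x|<|1−7/12x| ∀x<0 ⇒ interval (−∞,0).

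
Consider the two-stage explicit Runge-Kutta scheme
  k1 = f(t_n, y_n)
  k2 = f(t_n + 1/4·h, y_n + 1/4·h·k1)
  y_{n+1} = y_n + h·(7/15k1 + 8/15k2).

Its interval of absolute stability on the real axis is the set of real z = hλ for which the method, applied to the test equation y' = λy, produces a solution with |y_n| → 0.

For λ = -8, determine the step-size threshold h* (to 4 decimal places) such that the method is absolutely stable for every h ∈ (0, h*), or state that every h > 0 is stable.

(-7.5000,0); λ=-8 ⇒ h* = (15/2)/8 = 0.9375.

Test eqn y'=λy, z=hλ:
  k1=λy_n ⇒ h·k1=z·y_n;  k2=λ(1+1/4z)y_n ⇒ h·k2=z(1+1/4z)y_n
  y_{n+1}/y_n = 1 + 7/15z + 8/15z(1+1/4z) = 1 + z + 2/15z²
  so R(z) = 1 + z + 2/15z².

Find x<0 with |R(x)|<1.
x=-1.48: |R|=0.1879
R=1: x+2/15x²=0 ⇒ x=−15/2=-7.5000; min R=1−1/(4·2/15)=-0.8750>−1
Confirm numerically:
  x=-7.398: |R|=0.89939 <1
  x=-6.593: |R|=0.20269 <1
  x=-5.623: |R|=0.40725 <1
  x=-7.773: |R|=1.28294 >1
  x=-7.622: |R|=1.12398 >1
Stable set (-7.5000, 0).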